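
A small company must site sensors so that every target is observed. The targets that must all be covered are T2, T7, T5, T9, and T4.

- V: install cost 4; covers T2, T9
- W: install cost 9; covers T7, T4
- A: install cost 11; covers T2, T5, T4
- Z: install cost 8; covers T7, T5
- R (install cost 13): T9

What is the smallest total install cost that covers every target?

This is a weighted set-cover instance.
Choose V, W, and Z: together they cover T2, T7, T5, T9, T4 — every target.
Total install cost: 4 + 9 + 8 = 21.
No cover costs less than 21.

21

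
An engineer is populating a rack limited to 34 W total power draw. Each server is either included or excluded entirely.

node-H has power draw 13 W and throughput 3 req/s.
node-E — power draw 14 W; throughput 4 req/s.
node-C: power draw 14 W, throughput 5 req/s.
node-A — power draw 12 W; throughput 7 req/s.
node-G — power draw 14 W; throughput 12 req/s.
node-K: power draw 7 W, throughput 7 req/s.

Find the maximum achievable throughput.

node-A + node-G + node-K: power draw 12 + 14 + 7 = 33 ≤ 34, throughput 7 + 12 + 7 = 26.
node-H + node-G + node-K: power draw 13 + 14 + 7 = 34 ≤ 34, throughput 3 + 12 + 7 = 22.
Best is node-A, node-G, and node-K with total throughput 26.

26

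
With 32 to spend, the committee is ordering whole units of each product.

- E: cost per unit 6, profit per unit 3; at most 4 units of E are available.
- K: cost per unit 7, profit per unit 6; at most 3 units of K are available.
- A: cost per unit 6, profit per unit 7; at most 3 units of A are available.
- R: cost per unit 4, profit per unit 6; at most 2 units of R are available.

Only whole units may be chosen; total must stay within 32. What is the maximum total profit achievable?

36

Take 1×E, 3×A, and 2×R: cost 32 ≤ 32, profit 1·3 + 3·7 + 2·6 = 36.
R has the best ratio (6/4) and is taken to its limit of 2; remaining capacity is filled optimally with the others.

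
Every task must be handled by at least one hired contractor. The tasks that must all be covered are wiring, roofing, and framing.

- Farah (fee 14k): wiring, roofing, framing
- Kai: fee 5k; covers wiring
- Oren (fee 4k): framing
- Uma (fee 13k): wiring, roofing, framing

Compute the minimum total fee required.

This is an integer covering problem.
The greedy cost-per-new-task heuristic would pick Oren, Kai, and Uma for 22, but a cheaper cover exists.
Uma alone covers wiring, roofing, framing — every task.
Total fee: 13.
No cover costs less than 13.

13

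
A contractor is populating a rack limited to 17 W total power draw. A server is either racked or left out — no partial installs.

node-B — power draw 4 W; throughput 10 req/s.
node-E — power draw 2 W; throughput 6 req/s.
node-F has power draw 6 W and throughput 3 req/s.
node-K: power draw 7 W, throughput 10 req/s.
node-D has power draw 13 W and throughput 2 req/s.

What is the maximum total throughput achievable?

Allowing fractional choices, the relaxed optimum would be about 28.0, but servers are indivisible.
node-B + node-F + node-K: power draw 4 + 6 + 7 = 17 ≤ 17, throughput 10 + 3 + 10 = 23.
node-B + node-E + node-K: power draw 4 + 2 + 7 = 13 ≤ 17, throughput 10 + 6 + 10 = 26.
Best is node-B, node-E, and node-K with total throughput 26.

26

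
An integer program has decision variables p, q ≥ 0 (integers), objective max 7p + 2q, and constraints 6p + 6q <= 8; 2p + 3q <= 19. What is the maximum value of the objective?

7

The continuous relaxation peaks at (1.33, 0) with value 9.33; rounding to a feasible lattice point costs some objective.
(p,q)=(1,0) is feasible, giving 7.
(p,q)=(0,1) is feasible, giving 2.
(p,q)=(0,0) is feasible, giving 0.
No feasible integer point exceeds 7.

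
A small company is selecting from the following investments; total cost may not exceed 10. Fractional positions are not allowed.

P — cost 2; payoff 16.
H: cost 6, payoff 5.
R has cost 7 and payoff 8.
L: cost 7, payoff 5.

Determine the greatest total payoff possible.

24

Allowing fractional choices, the relaxed optimum would be about 24.8, but investments are indivisible.
P + H: cost 2 + 6 = 8 ≤ 10, payoff 16 + 5 = 21.
P + R: cost 2 + 7 = 9 ≤ 10, payoff 16 + 8 = 24.
Best is P and R with total payoff 24.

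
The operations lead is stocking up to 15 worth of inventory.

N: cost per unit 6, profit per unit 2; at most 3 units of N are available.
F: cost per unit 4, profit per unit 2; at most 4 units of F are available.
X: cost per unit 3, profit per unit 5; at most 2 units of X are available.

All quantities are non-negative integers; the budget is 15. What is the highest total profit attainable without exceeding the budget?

14

X has the best ratio (5/3); taking only X gives at most 2×5 = 10 (stopped by the supply cap of 2).
Mixing does better — 2×F and 2×X: cost 14 ≤ 15, profit 2·2 + 2·5 = 14.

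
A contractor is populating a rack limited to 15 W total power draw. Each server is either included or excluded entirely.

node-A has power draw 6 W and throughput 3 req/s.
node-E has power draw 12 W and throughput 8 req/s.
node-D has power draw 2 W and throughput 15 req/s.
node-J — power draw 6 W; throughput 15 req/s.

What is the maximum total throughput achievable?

33

This is an integer program with binary decision variables.
Allowing fractional choices, the relaxed optimum would be about 34.7, but servers are indivisible.
node-D + node-J: power draw 2 + 6 = 8 ≤ 15, throughput 15 + 15 = 30.
node-E + node-D: power draw 12 + 2 = 14 ≤ 15, throughput 8 + 15 = 23.
node-A + node-D + node-J: power draw 6 + 2 + 6 = 14 ≤ 15, throughput 3 + 15 + 15 = 33.
Best is node-A, node-D, and node-J with total throughput 33.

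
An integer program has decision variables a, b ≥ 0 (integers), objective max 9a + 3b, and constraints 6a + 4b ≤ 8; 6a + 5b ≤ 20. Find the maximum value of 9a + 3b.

(a,b)=(1,0) is feasible, giving 9.
(a,b)=(0,1) is feasible, giving 3.
(a,b)=(0,0) is feasible, giving 0.
No feasible integer point exceeds 9.

9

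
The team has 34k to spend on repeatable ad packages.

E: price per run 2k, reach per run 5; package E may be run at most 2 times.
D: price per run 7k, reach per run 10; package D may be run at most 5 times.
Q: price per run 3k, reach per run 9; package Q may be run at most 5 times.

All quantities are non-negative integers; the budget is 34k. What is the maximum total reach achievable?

This is a bounded integer knapsack.
Q has the best ratio (9/3); taking only Q gives at most 5×9 = 45 (stopped by the supply cap of 5).
Mixing does better — 2×E, 2×D, and 5×Q: price 33 ≤ 34, reach 2·5 + 2·10 + 5·9 = 75.

75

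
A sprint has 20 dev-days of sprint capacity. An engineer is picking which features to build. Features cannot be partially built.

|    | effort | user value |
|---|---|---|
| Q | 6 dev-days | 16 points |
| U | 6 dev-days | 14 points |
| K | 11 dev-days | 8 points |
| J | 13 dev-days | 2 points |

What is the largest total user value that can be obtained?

Allowing fractional choices, the relaxed optimum would be about 35.8, but features are indivisible.
Q + K: effort 6 + 11 = 17 ≤ 20, user value 16 + 8 = 24.
U + K: effort 6 + 11 = 17 ≤ 20, user value 14 + 8 = 22.
Q + U: effort 6 + 6 = 12 ≤ 20, user value 16 + 14 = 30.
Best is Q and U with total user value 30.

30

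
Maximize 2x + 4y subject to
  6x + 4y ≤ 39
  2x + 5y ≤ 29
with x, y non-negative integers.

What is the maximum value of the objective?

24

(x,y)=(2,5) is feasible, giving 24.
(x,y)=(3,4) is feasible, giving 22.
No feasible integer point exceeds 24.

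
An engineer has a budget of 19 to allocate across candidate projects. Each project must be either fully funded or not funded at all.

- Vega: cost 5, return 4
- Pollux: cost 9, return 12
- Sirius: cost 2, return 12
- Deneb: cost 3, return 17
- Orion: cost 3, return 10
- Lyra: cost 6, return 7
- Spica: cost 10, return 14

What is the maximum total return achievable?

53

Allowing fractional choices, the relaxed optimum would be about 54.3, but projects are indivisible.
Vega + Sirius + Deneb + Orion + Lyra: cost 5 + 2 + 3 + 3 + 6 = 19 ≤ 19, return 4 + 12 + 17 + 10 + 7 = 50.
Sirius + Deneb + Orion + Spica: cost 2 + 3 + 3 + 10 = 18 ≤ 19, return 12 + 17 + 10 + 14 = 53.
Pollux + Sirius + Deneb + Orion: cost 9 + 2 + 3 + 3 = 17 ≤ 19, return 12 + 12 + 17 + 10 = 51.
Best is Sirius, Deneb, Orion, and Spica with total return 53.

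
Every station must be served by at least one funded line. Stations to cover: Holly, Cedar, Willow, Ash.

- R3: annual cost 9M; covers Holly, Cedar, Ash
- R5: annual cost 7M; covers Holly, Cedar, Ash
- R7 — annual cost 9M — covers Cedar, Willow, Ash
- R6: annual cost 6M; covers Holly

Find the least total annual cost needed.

The greedy cost-per-new-station heuristic would pick R5 and R7 for 16, but a cheaper cover exists.
Choose R7 and R6: together they cover Holly, Cedar, Willow, Ash — every station.
Total annual cost: 9 + 6 = 15.
No cover costs less than 15.

15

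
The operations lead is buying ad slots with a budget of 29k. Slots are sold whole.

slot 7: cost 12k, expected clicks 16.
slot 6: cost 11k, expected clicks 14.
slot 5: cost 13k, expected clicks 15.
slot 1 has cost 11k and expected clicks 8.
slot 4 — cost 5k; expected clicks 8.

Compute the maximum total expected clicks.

Allowing fractional choices, the relaxed optimum would be about 39.2, but ad slots are indivisible.
slot 6 + slot 5 + slot 4: cost 11 + 13 + 5 = 29 ≤ 29, expected clicks 14 + 15 + 8 = 37.
slot 7 + slot 6 + slot 4: cost 12 + 11 + 5 = 28 ≤ 29, expected clicks 16 + 14 + 8 = 38.
Best is slot 7, slot 6, and slot 4 with total expected clicks 38.

38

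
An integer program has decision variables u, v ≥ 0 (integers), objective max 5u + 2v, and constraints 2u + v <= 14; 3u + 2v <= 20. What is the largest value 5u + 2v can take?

(u,v)=(6,1): 2·6+1·1=13≤14, 3·6+2·1=20≤20, objective 32.
(u,v)=(6,0): 2·6+1·0=12≤14, 3·6+2·0=18≤20, objective 30.
(u,v)=(5,2): 2·5+1·2=12≤14, 3·5+2·2=19≤20, objective 29.
No feasible integer point exceeds 32.

32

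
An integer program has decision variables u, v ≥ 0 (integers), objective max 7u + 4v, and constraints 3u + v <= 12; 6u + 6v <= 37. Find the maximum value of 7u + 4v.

33

(u,v)=(3,3): 3·3+1·3=12≤12, 6·3+6·3=36≤37, objective 33.
(u,v)=(2,4): 3·2+1·4=10≤12, 6·2+6·4=36≤37, objective 30.
(u,v)=(3,2): 3·3+1·2=11≤12, 6·3+6·2=30≤37, objective 29.
No feasible integer point exceeds 33.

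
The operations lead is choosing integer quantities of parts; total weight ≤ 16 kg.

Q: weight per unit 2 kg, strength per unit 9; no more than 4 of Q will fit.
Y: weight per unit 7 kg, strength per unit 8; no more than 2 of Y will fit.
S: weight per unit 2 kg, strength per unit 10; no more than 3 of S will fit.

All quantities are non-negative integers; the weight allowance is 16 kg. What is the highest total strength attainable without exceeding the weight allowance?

S has the best ratio (10/2); taking only S gives at most 3×10 = 30 (stopped by the supply cap of 3).
Mixing does better — 4×Q and 3×S: weight 14 ≤ 16, strength 4·9 + 3·10 = 66.

66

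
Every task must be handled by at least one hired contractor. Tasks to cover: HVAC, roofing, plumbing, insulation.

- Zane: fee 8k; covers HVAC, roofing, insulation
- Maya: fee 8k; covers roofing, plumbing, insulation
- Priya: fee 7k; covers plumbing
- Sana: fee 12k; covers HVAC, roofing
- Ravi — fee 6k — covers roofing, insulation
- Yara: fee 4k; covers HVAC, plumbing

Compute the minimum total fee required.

Choose Ravi and Yara: together they cover HVAC, roofing, plumbing, insulation — every task.
Total fee: 6 + 4 = 10.
No cover costs less than 10.

10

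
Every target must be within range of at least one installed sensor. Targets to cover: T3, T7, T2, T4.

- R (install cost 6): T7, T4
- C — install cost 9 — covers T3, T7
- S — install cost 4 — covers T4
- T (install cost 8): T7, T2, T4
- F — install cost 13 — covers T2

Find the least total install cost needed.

This is an integer covering problem.
Choose C and T: together they cover T3, T7, T2, T4 — every target.
Total install cost: 9 + 8 = 17.
No cover costs less than 17.

17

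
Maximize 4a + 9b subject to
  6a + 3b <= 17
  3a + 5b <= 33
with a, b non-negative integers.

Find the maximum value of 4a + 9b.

45

(a,b)=(0,5): 6·0+3·5=15≤17, 3·0+5·5=25≤33, objective 45.
(a,b)=(0,4): 6·0+3·4=12≤17, 3·0+5·4=20≤33, objective 36.
Maximum is 45 at (a,b)=(0,5).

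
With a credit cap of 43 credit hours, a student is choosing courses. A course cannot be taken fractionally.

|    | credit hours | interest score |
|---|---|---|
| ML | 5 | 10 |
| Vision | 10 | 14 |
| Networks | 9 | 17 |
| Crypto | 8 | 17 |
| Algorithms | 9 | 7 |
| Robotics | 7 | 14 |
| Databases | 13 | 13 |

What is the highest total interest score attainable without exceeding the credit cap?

Treat it as a binary knapsack problem.
Allowing fractional choices, the relaxed optimum would be about 76.0, but courses are indivisible.
ML + Vision + Networks + Crypto + Robotics: credit hours 5 + 10 + 9 + 8 + 7 = 39 ≤ 43, interest score 10 + 14 + 17 + 17 + 14 = 72.
ML + Networks + Crypto + Robotics + Databases: credit hours 5 + 9 + 8 + 7 + 13 = 42 ≤ 43, interest score 10 + 17 + 17 + 14 + 13 = 71.
Best is ML, Vision, Networks, Crypto, and Robotics with total interest score 72.

72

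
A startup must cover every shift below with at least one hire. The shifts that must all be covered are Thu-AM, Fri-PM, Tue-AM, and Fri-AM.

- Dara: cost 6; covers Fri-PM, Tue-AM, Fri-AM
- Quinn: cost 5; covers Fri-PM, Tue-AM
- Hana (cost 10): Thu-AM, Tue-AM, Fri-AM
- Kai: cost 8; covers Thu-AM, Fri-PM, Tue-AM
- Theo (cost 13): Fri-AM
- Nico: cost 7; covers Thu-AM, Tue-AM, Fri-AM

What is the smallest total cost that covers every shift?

The greedy cost-per-new-shift heuristic would pick Dara and Nico for 13, but a cheaper cover exists.
Choose Quinn and Nico: together they cover Thu-AM, Fri-PM, Tue-AM, Fri-AM — every shift.
Total cost: 5 + 7 = 12.
No cover costs less than 12.

12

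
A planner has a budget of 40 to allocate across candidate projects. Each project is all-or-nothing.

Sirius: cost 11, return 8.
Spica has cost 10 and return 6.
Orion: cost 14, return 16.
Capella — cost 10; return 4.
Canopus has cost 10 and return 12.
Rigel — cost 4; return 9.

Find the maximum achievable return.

45

Take Sirius, Orion, Canopus, and Rigel: cost 11 + 14 + 10 + 4 = 39 ≤ 40, return 8 + 16 + 12 + 9 = 45.
No other feasible combination does better.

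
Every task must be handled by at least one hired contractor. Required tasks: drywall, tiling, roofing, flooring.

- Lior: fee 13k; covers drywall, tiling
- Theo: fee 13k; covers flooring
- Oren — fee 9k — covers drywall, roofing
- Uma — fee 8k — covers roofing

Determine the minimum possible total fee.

The greedy cost-per-new-task heuristic would pick Oren, Lior, and Theo for 35, but a cheaper cover exists.
Choose Lior, Theo, and Uma: together they cover drywall, tiling, roofing, flooring — every task.
Total fee: 13 + 13 + 8 = 34.
No cover costs less than 34.

34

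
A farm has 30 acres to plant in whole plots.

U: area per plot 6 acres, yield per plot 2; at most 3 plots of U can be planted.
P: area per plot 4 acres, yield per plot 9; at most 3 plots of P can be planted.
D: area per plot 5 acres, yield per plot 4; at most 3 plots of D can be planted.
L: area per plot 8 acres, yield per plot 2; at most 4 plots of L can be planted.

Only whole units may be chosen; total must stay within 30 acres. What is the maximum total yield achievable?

Take 3×P and 3×D: area 27 ≤ 30, yield 3·9 + 3·4 = 39.
P has the best ratio (9/4) and is taken to its limit of 3; remaining capacity is filled optimally with the others.

39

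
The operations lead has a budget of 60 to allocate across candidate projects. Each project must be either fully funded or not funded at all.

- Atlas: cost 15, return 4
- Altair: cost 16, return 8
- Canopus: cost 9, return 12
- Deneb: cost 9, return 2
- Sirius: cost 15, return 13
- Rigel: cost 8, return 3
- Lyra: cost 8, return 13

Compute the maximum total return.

49

Altair + Canopus + Sirius + Rigel + Lyra: cost 16 + 9 + 15 + 8 + 8 = 56 ≤ 60, return 8 + 12 + 13 + 3 + 13 = 49.
Altair + Canopus + Sirius + Lyra: cost 16 + 9 + 15 + 8 = 48 ≤ 60, return 8 + 12 + 13 + 13 = 46.
Altair + Canopus + Deneb + Sirius + Lyra: cost 16 + 9 + 9 + 15 + 8 = 57 ≤ 60, return 8 + 12 + 2 + 13 + 13 = 48.
Best is Altair, Canopus, Sirius, Rigel, and Lyra with total return 49.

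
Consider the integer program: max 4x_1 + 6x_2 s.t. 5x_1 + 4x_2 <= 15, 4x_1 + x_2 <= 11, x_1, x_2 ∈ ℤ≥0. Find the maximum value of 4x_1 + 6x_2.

18

Relaxing integrality, the LP optimum is 22.50 at (x_1,x_2) = (0, 3.75), which is not an integer point.
(x_1,x_2)=(0,3): 5·0+4·3=12≤15, 4·0+1·3=3≤11, objective 18.
(x_1,x_2)=(1,2): 5·1+4·2=13≤15, 4·1+1·2=6≤11, objective 16.
(x_1,x_2)=(0,2): 5·0+4·2=8≤15, 4·0+1·2=2≤11, objective 12.
The best lattice point is (0,3), giving 18.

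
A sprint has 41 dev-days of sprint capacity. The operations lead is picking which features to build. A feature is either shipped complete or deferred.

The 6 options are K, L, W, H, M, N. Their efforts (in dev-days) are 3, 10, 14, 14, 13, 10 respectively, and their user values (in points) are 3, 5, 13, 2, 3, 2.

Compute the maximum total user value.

24

Treat it as a binary knapsack problem.
K + L + W + N: effort 3 + 10 + 14 + 10 = 37 ≤ 41, user value 3 + 5 + 13 + 2 = 23.
K + L + W + H: effort 3 + 10 + 14 + 14 = 41 ≤ 41, user value 3 + 5 + 13 + 2 = 23.
K + L + W + M: effort 3 + 10 + 14 + 13 = 40 ≤ 41, user value 3 + 5 + 13 + 3 = 24.
Best is K, L, W, and M with total user value 24.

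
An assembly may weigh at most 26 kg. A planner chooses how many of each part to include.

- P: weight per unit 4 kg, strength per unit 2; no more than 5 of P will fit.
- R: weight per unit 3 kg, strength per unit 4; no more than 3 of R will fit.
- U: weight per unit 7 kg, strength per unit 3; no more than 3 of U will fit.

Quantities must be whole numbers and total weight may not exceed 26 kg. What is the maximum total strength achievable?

20

2×P, 3×R, and 1×U: weight 24 ≤ 26, strength 2·2 + 3·4 + 1·3 = 19.
4×P and 3×R: weight 25 ≤ 26, strength 4·2 + 3·4 = 20.
Best is 20.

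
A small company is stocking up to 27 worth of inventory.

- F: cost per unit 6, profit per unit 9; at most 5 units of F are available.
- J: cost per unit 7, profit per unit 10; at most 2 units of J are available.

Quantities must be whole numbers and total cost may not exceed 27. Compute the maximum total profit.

38

F has the best ratio (9/6); taking only F gives at most 4×9 = 36 (stopped by the cost limit).
Mixing does better — 2×F and 2×J: cost 26 ≤ 27, profit 2·9 + 2·10 = 38.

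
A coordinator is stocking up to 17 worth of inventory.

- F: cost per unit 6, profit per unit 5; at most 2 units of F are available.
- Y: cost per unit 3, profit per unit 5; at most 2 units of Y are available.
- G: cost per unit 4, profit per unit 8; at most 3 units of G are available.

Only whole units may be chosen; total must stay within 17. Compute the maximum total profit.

29

G has the best ratio (8/4); taking only G gives at most 3×8 = 24 (stopped by the supply cap of 3).
Mixing does better — 1×Y and 3×G: cost 15 ≤ 17, profit 1·5 + 3·8 = 29.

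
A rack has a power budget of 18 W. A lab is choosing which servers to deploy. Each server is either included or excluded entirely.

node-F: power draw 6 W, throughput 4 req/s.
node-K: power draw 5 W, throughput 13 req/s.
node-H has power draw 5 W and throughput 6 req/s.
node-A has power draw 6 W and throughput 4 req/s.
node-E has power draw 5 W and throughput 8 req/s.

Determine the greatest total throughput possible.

This is an integer program with binary decision variables.
Take node-K, node-H, and node-E: power draw 5 + 5 + 5 = 15 ≤ 18, throughput 13 + 6 + 8 = 27.
No other feasible combination does better.

27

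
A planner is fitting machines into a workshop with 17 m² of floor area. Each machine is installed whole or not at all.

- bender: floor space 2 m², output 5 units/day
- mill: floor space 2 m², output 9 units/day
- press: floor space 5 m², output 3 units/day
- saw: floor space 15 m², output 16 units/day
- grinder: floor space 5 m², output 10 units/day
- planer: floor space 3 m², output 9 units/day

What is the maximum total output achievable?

bender + mill + press + grinder + planer: floor space 2 + 2 + 5 + 5 + 3 = 17 ≤ 17, output 5 + 9 + 3 + 10 + 9 = 36.
bender + mill + grinder + planer: floor space 2 + 2 + 5 + 3 = 12 ≤ 17, output 5 + 9 + 10 + 9 = 33.
mill + press + grinder + planer: floor space 2 + 5 + 5 + 3 = 15 ≤ 17, output 9 + 3 + 10 + 9 = 31.
Best is bender, mill, press, grinder, and planer with total output 36.

36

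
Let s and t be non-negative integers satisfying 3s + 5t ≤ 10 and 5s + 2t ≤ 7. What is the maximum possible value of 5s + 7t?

(s,t)=(0,2): 3·0+5·2=10≤10, 5·0+2·2=4≤7, objective 14.
(s,t)=(1,1): 3·1+5·1=8≤10, 5·1+2·1=7≤7, objective 12.
(s,t)=(0,1): 3·0+5·1=5≤10, 5·0+2·1=2≤7, objective 7.
(s,t)=(1,0): 3·1+5·0=3≤10, 5·1+2·0=5≤7, objective 5.
Maximum is 14 at (s,t)=(0,2).

14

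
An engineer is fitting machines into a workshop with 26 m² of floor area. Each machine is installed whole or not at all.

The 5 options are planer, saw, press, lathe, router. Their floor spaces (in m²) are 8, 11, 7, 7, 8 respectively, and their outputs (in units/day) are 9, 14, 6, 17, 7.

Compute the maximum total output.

Take planer, saw, and lathe: floor space 8 + 11 + 7 = 26 ≤ 26, output 9 + 14 + 17 = 40.
No other feasible combination does better.

40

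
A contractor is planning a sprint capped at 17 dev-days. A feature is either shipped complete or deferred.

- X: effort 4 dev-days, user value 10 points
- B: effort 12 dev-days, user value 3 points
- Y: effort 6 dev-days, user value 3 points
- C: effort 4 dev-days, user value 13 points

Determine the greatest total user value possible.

26

Allowing fractional choices, the relaxed optimum would be about 26.8, but features are indivisible.
X + Y + C: effort 4 + 6 + 4 = 14 ≤ 17, user value 10 + 3 + 13 = 26.
X + C: effort 4 + 4 = 8 ≤ 17, user value 10 + 13 = 23.
Y + C: effort 6 + 4 = 10 ≤ 17, user value 3 + 13 = 16.
Best is X, Y, and C with total user value 26.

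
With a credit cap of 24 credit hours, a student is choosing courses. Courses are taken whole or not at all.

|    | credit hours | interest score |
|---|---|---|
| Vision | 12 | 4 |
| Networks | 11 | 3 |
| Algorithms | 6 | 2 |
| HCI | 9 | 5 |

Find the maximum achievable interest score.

9

This is an integer program with binary decision variables.
Allowing fractional choices, the relaxed optimum would be about 10.0, but courses are indivisible.
Vision + HCI: credit hours 12 + 9 = 21 ≤ 24, interest score 4 + 5 = 9.
Networks + HCI: credit hours 11 + 9 = 20 ≤ 24, interest score 3 + 5 = 8.
Algorithms + HCI: credit hours 6 + 9 = 15 ≤ 24, interest score 2 + 5 = 7.
Best is Vision and HCI with total interest score 9.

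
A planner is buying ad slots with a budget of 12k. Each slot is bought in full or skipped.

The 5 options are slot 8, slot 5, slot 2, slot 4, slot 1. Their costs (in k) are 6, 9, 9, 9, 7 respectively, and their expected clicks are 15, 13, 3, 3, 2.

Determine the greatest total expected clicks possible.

15

Allowing fractional choices, the relaxed optimum would be about 23.7, but ad slots are indivisible.
slot 2: cost 9 ≤ 12, expected clicks 3.
slot 8: cost 6 ≤ 12, expected clicks 15.
slot 5: cost 9 ≤ 12, expected clicks 13.
Best is slot 8 with total expected clicks 15.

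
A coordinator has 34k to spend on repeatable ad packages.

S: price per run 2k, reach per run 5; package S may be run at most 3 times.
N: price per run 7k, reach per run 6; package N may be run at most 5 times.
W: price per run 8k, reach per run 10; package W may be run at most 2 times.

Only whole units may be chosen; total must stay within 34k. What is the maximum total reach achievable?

42

Take 2×S, 2×N, and 2×W: price 34 ≤ 34, reach 2·5 + 2·6 + 2·10 = 42.
No other integer combination yields more.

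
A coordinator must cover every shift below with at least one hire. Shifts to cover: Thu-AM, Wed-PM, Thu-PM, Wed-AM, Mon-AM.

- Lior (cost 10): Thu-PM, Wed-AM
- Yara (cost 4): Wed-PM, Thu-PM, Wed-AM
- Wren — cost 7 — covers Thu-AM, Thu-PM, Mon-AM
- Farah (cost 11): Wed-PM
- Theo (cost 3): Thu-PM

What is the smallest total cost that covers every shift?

This is a weighted set-cover instance.
Choose Yara and Wren: together they cover Thu-AM, Wed-PM, Thu-PM, Wed-AM, Mon-AM — every shift.
Total cost: 4 + 7 = 11.
No cover costs less than 11.

11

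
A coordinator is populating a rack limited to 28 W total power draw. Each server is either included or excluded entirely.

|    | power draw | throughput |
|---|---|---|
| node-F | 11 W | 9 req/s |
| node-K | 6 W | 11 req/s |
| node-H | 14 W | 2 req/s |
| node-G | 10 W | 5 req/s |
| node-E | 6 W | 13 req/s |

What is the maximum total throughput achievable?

33

node-K + node-G + node-E: power draw 6 + 10 + 6 = 22 ≤ 28, throughput 11 + 5 + 13 = 29.
node-F + node-G + node-E: power draw 11 + 10 + 6 = 27 ≤ 28, throughput 9 + 5 + 13 = 27.
node-F + node-K + node-E: power draw 11 + 6 + 6 = 23 ≤ 28, throughput 9 + 11 + 13 = 33.
Best is node-F, node-K, and node-E with total throughput 33.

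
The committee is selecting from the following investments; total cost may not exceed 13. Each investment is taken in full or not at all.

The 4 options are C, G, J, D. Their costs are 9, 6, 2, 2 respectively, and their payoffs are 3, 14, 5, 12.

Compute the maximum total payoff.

31

Allowing fractional choices, the relaxed optimum would be about 32.0, but investments are indivisible.
G + D: cost 6 + 2 = 8 ≤ 13, payoff 14 + 12 = 26.
C + J + D: cost 9 + 2 + 2 = 13 ≤ 13, payoff 3 + 5 + 12 = 20.
G + J + D: cost 6 + 2 + 2 = 10 ≤ 13, payoff 14 + 5 + 12 = 31.
Best is G, J, and D with total payoff 31.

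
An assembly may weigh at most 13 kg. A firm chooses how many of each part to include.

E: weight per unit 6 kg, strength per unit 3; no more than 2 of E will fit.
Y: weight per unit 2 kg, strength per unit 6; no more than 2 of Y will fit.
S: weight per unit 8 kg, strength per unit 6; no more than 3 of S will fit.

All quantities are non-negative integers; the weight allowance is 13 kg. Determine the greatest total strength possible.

This is a bounded integer knapsack.
Y has the best ratio (6/2); taking only Y gives at most 2×6 = 12 (stopped by the supply cap of 2).
Mixing does better — 2×Y and 1×S: weight 12 ≤ 13, strength 2·6 + 1·6 = 18.

18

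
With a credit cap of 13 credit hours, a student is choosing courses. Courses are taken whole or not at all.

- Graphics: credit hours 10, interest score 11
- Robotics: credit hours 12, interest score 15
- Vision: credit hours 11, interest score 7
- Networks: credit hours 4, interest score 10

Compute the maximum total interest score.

15

Allowing fractional choices, the relaxed optimum would be about 21.2, but courses are indivisible.
Robotics: credit hours 12 ≤ 13, interest score 15.
Networks: credit hours 4 ≤ 13, interest score 10.
Graphics: credit hours 10 ≤ 13, interest score 11.
Best is Robotics with total interest score 15.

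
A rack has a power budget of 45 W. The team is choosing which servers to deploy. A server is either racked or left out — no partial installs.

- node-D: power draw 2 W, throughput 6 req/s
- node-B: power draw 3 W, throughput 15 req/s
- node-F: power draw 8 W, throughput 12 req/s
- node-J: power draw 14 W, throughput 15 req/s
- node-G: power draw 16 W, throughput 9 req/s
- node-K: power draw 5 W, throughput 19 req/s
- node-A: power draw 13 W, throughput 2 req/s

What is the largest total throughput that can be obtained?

Take node-D, node-B, node-F, node-J, node-K, and node-A: power draw 2 + 3 + 8 + 14 + 5 + 13 = 45 ≤ 45, throughput 6 + 15 + 12 + 15 + 19 + 2 = 69.
No other feasible combination does better.

69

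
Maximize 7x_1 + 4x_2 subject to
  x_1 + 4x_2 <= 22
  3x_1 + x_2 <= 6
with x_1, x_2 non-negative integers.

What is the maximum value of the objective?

(x_1,x_2)=(0,5): 1·0+4·5=20≤22, 3·0+1·5=5≤6, objective 20.
(x_1,x_2)=(0,4): 1·0+4·4=16≤22, 3·0+1·4=4≤6, objective 16.
No feasible integer point exceeds 20.

20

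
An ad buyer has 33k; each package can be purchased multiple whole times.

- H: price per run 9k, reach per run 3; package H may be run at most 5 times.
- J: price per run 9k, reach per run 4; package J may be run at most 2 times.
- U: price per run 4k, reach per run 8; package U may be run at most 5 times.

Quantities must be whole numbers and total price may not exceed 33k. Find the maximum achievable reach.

44

This is a bounded integer knapsack.
U has the best ratio (8/4); taking only U gives at most 5×8 = 40 (stopped by the supply cap of 5).
Mixing does better — 1×J and 5×U: price 29 ≤ 33, reach 1·4 + 5·8 = 44.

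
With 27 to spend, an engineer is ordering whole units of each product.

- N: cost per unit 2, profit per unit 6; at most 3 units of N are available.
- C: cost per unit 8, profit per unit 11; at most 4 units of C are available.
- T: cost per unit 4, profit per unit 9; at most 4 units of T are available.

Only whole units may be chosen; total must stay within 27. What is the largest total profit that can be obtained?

56

3×N and 4×T: cost 22 ≤ 27, profit 3·6 + 4·9 = 54.
3×N, 1×C, and 3×T: cost 26 ≤ 27, profit 3·6 + 1·11 + 3·9 = 56.
Best is 56.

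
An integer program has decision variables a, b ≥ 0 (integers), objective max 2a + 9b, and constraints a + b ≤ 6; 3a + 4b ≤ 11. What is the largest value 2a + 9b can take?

Relaxing integrality, the LP optimum is 24.75 at (a,b) = (0, 2.75), which is not an integer point.
(a,b)=(1,2): 1·1+1·2=3≤6, 3·1+4·2=11≤11, objective 20.
(a,b)=(0,2): 1·0+1·2=2≤6, 3·0+4·2=8≤11, objective 18.
No feasible integer point exceeds 20.

20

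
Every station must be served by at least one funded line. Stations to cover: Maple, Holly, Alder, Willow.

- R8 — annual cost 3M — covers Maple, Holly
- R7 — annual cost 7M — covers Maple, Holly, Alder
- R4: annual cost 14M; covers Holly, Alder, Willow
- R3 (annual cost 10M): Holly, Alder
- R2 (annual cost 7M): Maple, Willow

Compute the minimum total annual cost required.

The greedy cost-per-new-station heuristic would pick R8, R7, and R2 for 17, but a cheaper cover exists.
Choose R7 and R2: together they cover Maple, Holly, Alder, Willow — every station.
Total annual cost: 7 + 7 = 14.
No cover costs less than 14.

14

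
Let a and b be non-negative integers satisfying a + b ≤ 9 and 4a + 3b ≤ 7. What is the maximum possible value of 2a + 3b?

6

Relaxing integrality, the LP optimum is 7.00 at (a,b) = (0, 2.33), which is not an integer point.
(a,b)=(0,2): 1·0+1·2=2≤9, 4·0+3·2=6≤7, objective 6.
(a,b)=(1,1): 1·1+1·1=2≤9, 4·1+3·1=7≤7, objective 5.
(a,b)=(0,1): 1·0+1·1=1≤9, 4·0+3·1=3≤7, objective 3.
Maximum is 6 at (a,b)=(0,2).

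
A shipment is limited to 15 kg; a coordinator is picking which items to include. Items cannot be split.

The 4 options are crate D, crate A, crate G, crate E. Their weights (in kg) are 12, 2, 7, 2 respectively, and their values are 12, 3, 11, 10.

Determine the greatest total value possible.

Take crate A, crate G, and crate E: weight 2 + 7 + 2 = 11 ≤ 15, value 3 + 11 + 10 = 24.
No other feasible combination does better.

24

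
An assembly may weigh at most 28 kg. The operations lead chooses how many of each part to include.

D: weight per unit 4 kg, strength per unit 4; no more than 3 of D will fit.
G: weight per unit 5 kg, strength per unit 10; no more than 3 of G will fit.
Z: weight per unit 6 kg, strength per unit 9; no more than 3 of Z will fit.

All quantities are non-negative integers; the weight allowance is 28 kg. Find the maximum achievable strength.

48

2×G and 3×Z: weight 28 ≤ 28, strength 2·10 + 3·9 = 47.
3×G and 2×Z: weight 27 ≤ 28, strength 3·10 + 2·9 = 48.
Best is 48.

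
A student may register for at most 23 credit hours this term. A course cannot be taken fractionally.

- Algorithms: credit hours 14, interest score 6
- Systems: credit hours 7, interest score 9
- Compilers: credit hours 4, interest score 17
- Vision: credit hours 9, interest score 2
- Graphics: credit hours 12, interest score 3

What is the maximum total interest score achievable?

29

Systems + Compilers: credit hours 7 + 4 = 11 ≤ 23, interest score 9 + 17 = 26.
Systems + Compilers + Graphics: credit hours 7 + 4 + 12 = 23 ≤ 23, interest score 9 + 17 + 3 = 29.
Systems + Compilers + Vision: credit hours 7 + 4 + 9 = 20 ≤ 23, interest score 9 + 17 + 2 = 28.
Best is Systems, Compilers, and Graphics with total interest score 29.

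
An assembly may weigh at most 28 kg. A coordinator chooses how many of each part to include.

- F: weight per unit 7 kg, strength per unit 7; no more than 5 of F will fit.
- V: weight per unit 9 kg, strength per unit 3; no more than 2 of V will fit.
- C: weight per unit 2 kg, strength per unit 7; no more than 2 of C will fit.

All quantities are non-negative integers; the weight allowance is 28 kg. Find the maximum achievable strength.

35

Take 3×F and 2×C: weight 25 ≤ 28, strength 3·7 + 2·7 = 35.
C has the best ratio (7/2) and is taken to its limit of 2; remaining capacity is filled optimally with the others.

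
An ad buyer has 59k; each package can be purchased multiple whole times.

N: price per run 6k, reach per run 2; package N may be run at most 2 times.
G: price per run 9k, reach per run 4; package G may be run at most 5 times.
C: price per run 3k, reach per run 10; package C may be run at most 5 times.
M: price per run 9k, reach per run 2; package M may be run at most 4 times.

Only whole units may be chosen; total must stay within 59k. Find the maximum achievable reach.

Take 1×N, 4×G, and 5×C: price 57 ≤ 59, reach 1·2 + 4·4 + 5·10 = 68.
C has the best ratio (10/3) and is taken to its limit of 5; remaining capacity is filled optimally with the others.

68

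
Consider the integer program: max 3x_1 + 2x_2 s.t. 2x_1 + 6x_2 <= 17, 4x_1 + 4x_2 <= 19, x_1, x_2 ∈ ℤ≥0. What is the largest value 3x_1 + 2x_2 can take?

Relaxing integrality, the LP optimum is 14.25 at (x_1,x_2) = (4.75, 0), which is not an integer point.
(x_1,x_2)=(4,0): 2·4+6·0=8≤17, 4·4+4·0=16≤19, objective 12.
(x_1,x_2)=(3,1): 2·3+6·1=12≤17, 4·3+4·1=16≤19, objective 11.
The best lattice point is (4,0), giving 12.

12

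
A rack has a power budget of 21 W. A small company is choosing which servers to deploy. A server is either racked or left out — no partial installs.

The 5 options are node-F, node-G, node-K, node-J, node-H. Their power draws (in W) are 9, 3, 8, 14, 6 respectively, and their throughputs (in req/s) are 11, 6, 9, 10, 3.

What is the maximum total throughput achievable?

26

This is an integer program with binary decision variables.
node-F + node-G + node-H: power draw 9 + 3 + 6 = 18 ≤ 21, throughput 11 + 6 + 3 = 20.
node-F + node-K: power draw 9 + 8 = 17 ≤ 21, throughput 11 + 9 = 20.
node-F + node-G + node-K: power draw 9 + 3 + 8 = 20 ≤ 21, throughput 11 + 6 + 9 = 26.
Best is node-F, node-G, and node-K with total throughput 26.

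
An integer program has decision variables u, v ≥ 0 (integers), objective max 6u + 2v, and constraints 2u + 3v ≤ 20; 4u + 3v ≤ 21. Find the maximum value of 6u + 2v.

30

The continuous relaxation peaks at (5.25, 0) with value 31.50; rounding to a feasible lattice point costs some objective.
(u,v)=(5,0): 2·5+3·0=10≤20, 4·5+3·0=20≤21, objective 30.
(u,v)=(4,1): 2·4+3·1=11≤20, 4·4+3·1=19≤21, objective 26.
(u,v)=(4,0): 2·4+3·0=8≤20, 4·4+3·0=16≤21, objective 24.
No feasible integer point exceeds 30.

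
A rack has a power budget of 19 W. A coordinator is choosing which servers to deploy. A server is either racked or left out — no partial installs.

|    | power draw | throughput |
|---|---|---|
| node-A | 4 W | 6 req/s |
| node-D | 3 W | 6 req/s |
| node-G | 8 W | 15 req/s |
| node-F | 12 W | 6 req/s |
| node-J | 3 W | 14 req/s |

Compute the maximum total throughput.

41

Take node-A, node-D, node-G, and node-J: power draw 4 + 3 + 8 + 3 = 18 ≤ 19, throughput 6 + 6 + 15 + 14 = 41.
No other feasible combination does better.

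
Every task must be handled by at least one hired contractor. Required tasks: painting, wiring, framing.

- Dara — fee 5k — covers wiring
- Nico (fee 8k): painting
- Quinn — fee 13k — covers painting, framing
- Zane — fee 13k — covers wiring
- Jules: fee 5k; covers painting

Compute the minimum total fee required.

18

The greedy cost-per-new-task heuristic would pick Dara, Jules, and Quinn for 23, but a cheaper cover exists.
Choose Dara and Quinn: together they cover painting, wiring, framing — every task.
Total fee: 5 + 13 = 18.
No cover costs less than 18.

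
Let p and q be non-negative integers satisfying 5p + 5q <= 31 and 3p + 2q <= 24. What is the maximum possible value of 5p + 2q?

30

(p,q)=(6,0) is feasible, giving 30.
(p,q)=(5,1) is feasible, giving 27.
(p,q)=(5,0) is feasible, giving 25.
The best lattice point is (6,0), giving 30.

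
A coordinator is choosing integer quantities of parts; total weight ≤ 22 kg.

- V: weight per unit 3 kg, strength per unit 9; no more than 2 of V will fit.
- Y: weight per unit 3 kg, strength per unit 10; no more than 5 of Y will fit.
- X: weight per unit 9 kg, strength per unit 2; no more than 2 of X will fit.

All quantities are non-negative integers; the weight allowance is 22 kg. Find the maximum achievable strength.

Y has the best ratio (10/3); taking only Y gives at most 5×10 = 50 (stopped by the supply cap of 5).
Mixing does better — 2×V and 5×Y: weight 21 ≤ 22, strength 2·9 + 5·10 = 68.

68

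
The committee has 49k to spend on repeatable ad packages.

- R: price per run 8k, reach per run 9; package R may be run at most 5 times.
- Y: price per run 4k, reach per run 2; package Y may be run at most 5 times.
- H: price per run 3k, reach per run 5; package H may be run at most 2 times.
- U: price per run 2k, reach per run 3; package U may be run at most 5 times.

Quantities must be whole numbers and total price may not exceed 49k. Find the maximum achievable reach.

61

This is a bounded integer knapsack.
H has the best ratio (5/3); taking only H gives at most 2×5 = 10 (stopped by the supply cap of 2).
Mixing does better — 4×R, 2×H, and 5×U: price 48 ≤ 49, reach 4·9 + 2·5 + 5·3 = 61.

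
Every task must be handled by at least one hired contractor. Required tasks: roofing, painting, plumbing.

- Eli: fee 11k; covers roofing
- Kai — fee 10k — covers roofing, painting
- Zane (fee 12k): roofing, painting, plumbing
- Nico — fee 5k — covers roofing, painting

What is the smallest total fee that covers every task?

The greedy cost-per-new-task heuristic would pick Nico and Zane for 17, but a cheaper cover exists.
Zane alone covers roofing, painting, plumbing — every task.
Total fee: 12.
No cover costs less than 12.

12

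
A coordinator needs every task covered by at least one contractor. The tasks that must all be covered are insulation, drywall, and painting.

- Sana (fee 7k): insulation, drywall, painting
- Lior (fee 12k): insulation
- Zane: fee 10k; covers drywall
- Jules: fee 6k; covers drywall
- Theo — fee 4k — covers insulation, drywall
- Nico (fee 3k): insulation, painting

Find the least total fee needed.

7

Sana alone covers insulation, drywall, painting — every task.
Total fee: 7.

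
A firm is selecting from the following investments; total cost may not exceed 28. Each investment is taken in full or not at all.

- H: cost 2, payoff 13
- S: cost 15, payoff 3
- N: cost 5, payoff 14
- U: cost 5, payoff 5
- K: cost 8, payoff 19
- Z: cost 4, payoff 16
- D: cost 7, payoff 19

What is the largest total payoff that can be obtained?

Allowing fractional choices, the relaxed optimum would be about 83.0, but investments are indivisible.
H + N + K + Z + D: cost 2 + 5 + 8 + 4 + 7 = 26 ≤ 28, payoff 13 + 14 + 19 + 16 + 19 = 81.
H + U + K + Z + D: cost 2 + 5 + 8 + 4 + 7 = 26 ≤ 28, payoff 13 + 5 + 19 + 16 + 19 = 72.
Best is H, N, K, Z, and D with total payoff 81.

81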